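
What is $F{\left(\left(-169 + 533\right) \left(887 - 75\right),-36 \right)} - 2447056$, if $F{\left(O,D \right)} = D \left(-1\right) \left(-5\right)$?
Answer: $-2447236$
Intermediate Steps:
$F{\left(O,D \right)} = 5 D$ ($F{\left(O,D \right)} = - D \left(-5\right) = 5 D$)
$F{\left(\left(-169 + 533\right) \left(887 - 75\right),-36 \right)} - 2447056 = 5 \left(-36\right) - 2447056 = -180 - 2447056 = -2447236$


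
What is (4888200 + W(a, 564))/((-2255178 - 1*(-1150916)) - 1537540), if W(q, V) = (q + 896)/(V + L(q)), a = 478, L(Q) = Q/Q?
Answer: -1380917187/746309065 ≈ -1.8503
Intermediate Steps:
L(Q) = 1
W(q, V) = (896 + q)/(1 + V) (W(q, V) = (q + 896)/(V + 1) = (896 + q)/(1 + V))
(4888200 + W(a, 564))/((-2255178 - 1*(-1150916)) - 1537540) = (4888200 + (896 + 478)/(1 + 564))/((-2255178 - 1*(-1150916)) - 1537540) = (4888200 + 1374/565)/((-2255178 + 1150916) - 1537540) = (4888200 + (1/565)*1374)/(-1104262 - 1537540) = (4888200 + 1374/565)/(-2641802) = (2761834374/565)*(-1/2641802) = -1380917187/746309065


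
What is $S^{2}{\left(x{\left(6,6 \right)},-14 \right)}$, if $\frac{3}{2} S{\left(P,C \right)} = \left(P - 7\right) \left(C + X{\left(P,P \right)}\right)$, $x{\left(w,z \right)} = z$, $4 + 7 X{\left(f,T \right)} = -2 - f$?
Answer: $\frac{48400}{441} \approx 109.75$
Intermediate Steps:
$X{\left(f,T \right)} = - \frac{6}{7} - \frac{f}{7}$ ($X{\left(f,T \right)} = - \frac{4}{7} + \frac{-2 - f}{7} = - \frac{4}{7} - \left(\frac{2}{7} + \frac{f}{7}\right) = - \frac{6}{7} - \frac{f}{7}$)
$S{\left(P,C \right)} = \frac{2 \left(-7 + P\right) \left(- \frac{6}{7} + C - \frac{P}{7}\right)}{3}$ ($S{\left(P,C \right)} = \frac{2 \left(P - 7\right) \left(C - \left(\frac{6}{7} + \frac{P}{7}\right)\right)}{3} = \frac{2 \left(-7 + P\right) \left(- \frac{6}{7} + C - \frac{P}{7}\right)}{3}$)
$S^{2}{\left(x{\left(6,6 \right)},-14 \right)} = \left(4 - - \frac{196}{3} - \frac{2 \cdot 6^{2}}{21} + \frac{2}{21} \cdot 6 + \frac{2}{3} \left(-14\right) 6\right)^{2} = \left(4 + \frac{196}{3} - \frac{24}{7} + \frac{4}{7} - 56\right)^{2} = \left(\frac{220}{21}\right)^{2} = \frac{48400}{441}$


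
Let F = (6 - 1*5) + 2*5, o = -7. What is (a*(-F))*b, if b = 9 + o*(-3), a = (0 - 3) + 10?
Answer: -2310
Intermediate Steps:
F = 11 (F = (6 - 5) + 10 = 1 + 10 = 11)
a = 7 (a = -3 + 10 = 7)
b = 30 (b = 9 - 7*(-3) = 9 + 21 = 30)
(a*(-F))*b = (7*(-1*11))*30 = (7*(-11))*30 = -77*30 = -2310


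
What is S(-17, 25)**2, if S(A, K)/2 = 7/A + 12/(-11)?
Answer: 315844/34969 ≈ 9.0321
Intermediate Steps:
S(A, K) = -24/11 + 14/A (S(A, K) = 2*(7/A + 12/(-11)) = 2*(7/A + 12*(-1/11)) = 2*(7/A - 12/11) = 2*(-12/11 + 7/A) = -24/11 + 14/A)
S(-17, 25)**2 = (-24/11 + 14/(-17))**2 = (-24/11 + 14*(-1/17))**2 = (-24/11 - 14/17)**2 = (-562/187)**2 = 315844/34969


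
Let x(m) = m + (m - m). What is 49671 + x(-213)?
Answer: 49458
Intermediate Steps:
x(m) = m (x(m) = m + 0 = m)
49671 + x(-213) = 49671 - 213 = 49458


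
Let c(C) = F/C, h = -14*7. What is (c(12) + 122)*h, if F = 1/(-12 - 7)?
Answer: -1362935/114 ≈ -11956.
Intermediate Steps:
F = -1/19 (F = 1/(-19) = -1/19 ≈ -0.052632)
h = -98
c(C) = -1/(19*C)
(c(12) + 122)*h = (-1/19/12 + 122)*(-98) = (-1/19*1/12 + 122)*(-98) = (-1/228 + 122)*(-98) = (27815/228)*(-98) = -1362935/114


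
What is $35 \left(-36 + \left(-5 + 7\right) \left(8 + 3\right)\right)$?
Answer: $-490$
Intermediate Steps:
$35 \left(-36 + \left(-5 + 7\right) \left(8 + 3\right)\right) = 35 \left(-36 + 2 \cdot 11\right) = 35 \left(-36 + 22\right) = 35 \left(-14\right) = -490$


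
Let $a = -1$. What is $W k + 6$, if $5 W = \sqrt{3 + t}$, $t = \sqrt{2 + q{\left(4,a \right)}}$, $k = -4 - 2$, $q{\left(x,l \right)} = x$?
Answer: $6 - \frac{6 \sqrt{3 + \sqrt{6}}}{5} \approx 3.1987$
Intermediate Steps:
$k = -6$ ($k = -4 - 2 = -6$)
$t = \sqrt{6}$ ($t = \sqrt{2 + 4} = \sqrt{6} \approx 2.4495$)
$W = \frac{\sqrt{3 + \sqrt{6}}}{5} \approx 0.46688$
$W k + 6 = \frac{\sqrt{3 + \sqrt{6}}}{5} \left(-6\right) + 6 = - \frac{6 \sqrt{3 + \sqrt{6}}}{5} + 6 = 6 - \frac{6 \sqrt{3 + \sqrt{6}}}{5}$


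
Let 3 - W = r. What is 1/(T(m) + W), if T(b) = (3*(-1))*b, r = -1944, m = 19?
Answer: 1/1890 ≈ 0.00052910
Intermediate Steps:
T(b) = -3*b
W = 1947 (W = 3 - 1*(-1944) = 3 + 1944 = 1947)
1/(T(m) + W) = 1/(-3*19 + 1947) = 1/(-57 + 1947) = 1/1890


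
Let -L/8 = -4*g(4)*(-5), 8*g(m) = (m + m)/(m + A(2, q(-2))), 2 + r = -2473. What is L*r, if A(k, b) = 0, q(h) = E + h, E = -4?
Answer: 99000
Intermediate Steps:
q(h) = -4 + h
r = -2475 (r = -2 - 2473 = -2475)
g(m) = ¼ (g(m) = ((m + m)/(m + 0))/8 = ((2*m)/m)/8 = (⅛)*2 = ¼)
L = -40 (L = -8*(-4*¼)*(-5) = -(-8)*(-5) = -8*5 = -40)
L*r = -40*(-2475) = 99000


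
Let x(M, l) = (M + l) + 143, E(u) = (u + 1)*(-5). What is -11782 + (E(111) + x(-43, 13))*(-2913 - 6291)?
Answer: 4102406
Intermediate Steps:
E(u) = -5 - 5*u (E(u) = (1 + u)*(-5) = -5 - 5*u)
x(M, l) = 143 + M + l
-11782 + (E(111) + x(-43, 13))*(-2913 - 6291) = -11782 + ((-5 - 5*111) + (143 - 43 + 13))*(-2913 - 6291) = -11782 + ((-5 - 555) + 113)*(-9204) = -11782 + (-560 + 113)*(-9204) = -11782 - 447*(-9204) = -11782 + 4114188 = 4102406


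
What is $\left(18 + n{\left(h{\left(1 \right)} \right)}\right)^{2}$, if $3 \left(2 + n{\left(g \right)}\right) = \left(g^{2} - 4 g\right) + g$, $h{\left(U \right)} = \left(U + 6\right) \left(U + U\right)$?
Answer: $\frac{40804}{9} \approx 4533.8$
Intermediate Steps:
$h{\left(U \right)} = 2 U \left(6 + U\right)$ ($h{\left(U \right)} = \left(6 + U\right) 2 U = 2 U \left(6 + U\right)$)
$n{\left(g \right)} = -2 - g + \frac{g^{2}}{3}$ ($n{\left(g \right)} = -2 + \frac{\left(g^{2} - 4 g\right) + g}{3} = -2 + \frac{g^{2} - 3 g}{3} = -2 + \left(- g + \frac{g^{2}}{3}\right) = -2 - g + \frac{g^{2}}{3}$)
$\left(18 + n{\left(h{\left(1 \right)} \right)}\right)^{2} = \left(18 - \left(2 - \frac{4 \left(6 + 1\right)^{2}}{3} + 2 \cdot 1 \left(6 + 1\right)\right)\right)^{2} = \left(18 - \left(2 - \frac{196}{3} + 2 \cdot 1 \cdot 7\right)\right)^{2} = \left(18 - \left(16 - \frac{196}{3}\right)\right)^{2} = \left(18 - - \frac{148}{3}\right)^{2} = \left(18 + \frac{148}{3}\right)^{2} = \left(\frac{202}{3}\right)^{2} = \frac{40804}{9}$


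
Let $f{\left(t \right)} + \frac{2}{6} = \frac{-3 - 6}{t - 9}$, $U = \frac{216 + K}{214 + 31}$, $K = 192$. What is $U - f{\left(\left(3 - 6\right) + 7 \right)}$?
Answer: $\frac{146}{735} \approx 0.19864$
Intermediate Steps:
$U = \frac{408}{245}$ ($U = \frac{216 + 192}{214 + 31} = \frac{408}{245} \approx 1.6653$)
$f{\left(t \right)} = - \frac{1}{3} - \frac{9}{-9 + t}$ ($f{\left(t \right)} = - \frac{1}{3} + \frac{-3 - 6}{t - 9} = - \frac{1}{3} - \frac{9}{-9 + t}$)
$U - f{\left(\left(3 - 6\right) + 7 \right)} = \frac{408}{245} - \frac{-18 - \left(\left(3 - 6\right) + 7\right)}{3 \left(-9 + \left(\left(3 - 6\right) + 7\right)\right)} = \frac{408}{245} - \frac{-18 - \left(-3 + 7\right)}{3 \left(-9 + \left(-3 + 7\right)\right)} = \frac{408}{245} - \frac{-18 - 4}{3 \left(-9 + 4\right)} = \frac{408}{245} - \frac{-18 - 4}{3 \left(-5\right)} = \frac{408}{245} - \frac{1}{3} \left(- \frac{1}{5}\right) \left(-22\right) = \frac{408}{245} - \frac{22}{15} = \frac{146}{735}$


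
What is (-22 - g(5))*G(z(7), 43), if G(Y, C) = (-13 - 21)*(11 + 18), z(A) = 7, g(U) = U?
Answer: 26622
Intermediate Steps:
G(Y, C) = -986 (G(Y, C) = -34*29 = -986)
(-22 - g(5))*G(z(7), 43) = (-22 - 1*5)*(-986) = (-22 - 5)*(-986) = -27*(-986) = 26622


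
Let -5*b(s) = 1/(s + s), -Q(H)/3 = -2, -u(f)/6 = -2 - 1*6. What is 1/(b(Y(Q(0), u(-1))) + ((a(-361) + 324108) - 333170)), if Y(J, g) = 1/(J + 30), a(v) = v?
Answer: -5/47133 ≈ -0.00010608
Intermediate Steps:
u(f) = 48 (u(f) = -6*(-2 - 1*6) = -6*(-2 - 6) = -6*(-8) = 48)
Q(H) = 6 (Q(H) = -3*(-2) = 6)
Y(J, g) = 1/(30 + J)
b(s) = -1/(10*s) (b(s) = -1/(5*(s + s)) = -1/(2*s)/5 = -1/(10*s))
1/(b(Y(Q(0), u(-1))) + ((a(-361) + 324108) - 333170)) = 1/(-1/(10*(1/(30 + 6))) + ((-361 + 324108) - 333170)) = 1/(-1/(10*(1/36)) + (323747 - 333170)) = 1/(-1/(10*1/36) - 9423) = 1/(-⅒*36 - 9423) = 1/(-18/5 - 9423) = 1/(-47133/5) = -5/47133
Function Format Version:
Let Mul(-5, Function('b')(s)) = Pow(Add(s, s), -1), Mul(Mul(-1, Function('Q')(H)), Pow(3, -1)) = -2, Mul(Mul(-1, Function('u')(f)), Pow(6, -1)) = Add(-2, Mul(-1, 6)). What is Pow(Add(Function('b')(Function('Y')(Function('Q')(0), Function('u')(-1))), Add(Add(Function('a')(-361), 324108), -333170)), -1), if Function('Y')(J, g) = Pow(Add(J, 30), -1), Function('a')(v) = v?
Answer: Rational(-5, 47133) ≈ -0.00010608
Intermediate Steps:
Function('u')(f) = 48 (Function('u')(f) = Mul(-6, Add(-2, Mul(-1, 6))) = Mul(-6, Add(-2, -6)) = Mul(-6, -8) = 48)
Function('Q')(H) = 6 (Function('Q')(H) = Mul(-3, -2) = 6)
Function('Y')(J, g) = Pow(Add(30, J), -1)
Function('b')(s) = Mul(Rational(-1, 10), Pow(s, -1)) (Function('b')(s) = Mul(Rational(-1, 5), Pow(Add(s, s), -1)) = Mul(Rational(-1, 5), Pow(Mul(2, s), -1)) = Mul(Rational(-1, 5), Mul(Rational(1, 2), Pow(s, -1))) = Mul(Rational(-1, 10), Pow(s, -1)))
Pow(Add(Function('b')(Function('Y')(Function('Q')(0), Function('u')(-1))), Add(Add(Function('a')(-361), 324108), -333170)), -1) = Pow(Add(Mul(Rational(-1, 10), Pow(Pow(Add(30, 6), -1), -1)), Add(Add(-361, 324108), -333170)), -1) = Pow(Add(Mul(Rational(-1, 10), Pow(Pow(36, -1), -1)), Add(323747, -333170)), -1) = Pow(Add(Mul(Rational(-1, 10), Pow(Rational(1, 36), -1)), -9423), -1) = Pow(Add(Mul(Rational(-1, 10), 36), -9423), -1) = Pow(Add(Rational(-18, 5), -9423), -1) = Pow(Rational(-47133, 5), -1) = Rational(-5, 47133)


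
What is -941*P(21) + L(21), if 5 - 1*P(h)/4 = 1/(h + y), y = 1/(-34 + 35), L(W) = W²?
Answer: -200287/11 ≈ -18208.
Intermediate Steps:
y = 1 (y = 1/1 = 1)
P(h) = 20 - 4/(1 + h) (P(h) = 20 - 4/(h + 1) = 20 - 4/(1 + h))
-941*P(21) + L(21) = -3764*(4 + 5*21)/(1 + 21) + 21² = -3764*(4 + 105)/22 + 441 = -3764*109/22 + 441 = -941*218/11 + 441 = -205138/11 + 441 = -200287/11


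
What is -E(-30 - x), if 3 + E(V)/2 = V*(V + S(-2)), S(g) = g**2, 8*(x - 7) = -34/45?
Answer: -39249289/16200 ≈ -2422.8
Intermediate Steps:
x = 1243/180 (x = 7 + (-34/45)/8 = 7 + (-34*1/45)/8 = 7 + (1/8)*(-34/45) = 7 - 17/180 = 1243/180 ≈ 6.9056)
E(V) = -6 + 2*V*(4 + V) (E(V) = -6 + 2*(V*(V + (-2)**2)) = -6 + 2*(V*(V + 4)) = -6 + 2*(V*(4 + V)) = -6 + 2*V*(4 + V))
-E(-30 - x) = -(-6 + 2*(-30 - 1*1243/180)**2 + 8*(-30 - 1*1243/180)) = -(-6 + 2*(-30 - 1243/180)**2 + 8*(-30 - 1243/180)) = -(-6 + 2*(-6643/180)**2 + 8*(-6643/180)) = -(-6 + 2*(44129449/32400) - 13286/45) = -(-6 + 44129449/16200 - 13286/45) = -1*39249289/16200 = -39249289/16200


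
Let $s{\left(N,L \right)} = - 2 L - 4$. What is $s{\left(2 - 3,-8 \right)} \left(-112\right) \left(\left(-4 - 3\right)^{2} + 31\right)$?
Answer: $-107520$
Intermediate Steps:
$s{\left(N,L \right)} = -4 - 2 L$
$s{\left(2 - 3,-8 \right)} \left(-112\right) \left(\left(-4 - 3\right)^{2} + 31\right) = \left(-4 - -16\right) \left(-112\right) \left(\left(-4 - 3\right)^{2} + 31\right) = \left(-4 + 16\right) \left(-112\right) \left(\left(-7\right)^{2} + 31\right) = 12 \left(-112\right) \left(49 + 31\right) = \left(-1344\right) 80 = -107520$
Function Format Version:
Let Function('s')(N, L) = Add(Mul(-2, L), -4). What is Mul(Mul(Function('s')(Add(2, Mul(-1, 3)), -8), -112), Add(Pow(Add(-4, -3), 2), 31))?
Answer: -107520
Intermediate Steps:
Function('s')(N, L) = Add(-4, Mul(-2, L))
Mul(Mul(Function('s')(Add(2, Mul(-1, 3)), -8), -112), Add(Pow(Add(-4, -3), 2), 31)) = Mul(Mul(Add(-4, Mul(-2, -8)), -112), Add(Pow(Add(-4, -3), 2), 31)) = Mul(Mul(Add(-4, 16), -112), Add(Pow(-7, 2), 31)) = Mul(Mul(12, -112), Add(49, 31)) = Mul(-1344, 80) = -107520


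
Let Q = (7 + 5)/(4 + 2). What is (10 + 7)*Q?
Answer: 34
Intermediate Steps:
Q = 2 (Q = 12/6 = 12*(⅙) = 2)
(10 + 7)*Q = (10 + 7)*2 = 17*2 = 34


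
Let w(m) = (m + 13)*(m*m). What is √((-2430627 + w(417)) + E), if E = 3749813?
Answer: 8*√1188929 ≈ 8723.0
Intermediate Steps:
w(m) = m²*(13 + m) (w(m) = (13 + m)*m² = m²*(13 + m))
√((-2430627 + w(417)) + E) = √((-2430627 + 417²*(13 + 417)) + 3749813) = √((-2430627 + 173889*430) + 3749813) = √((-2430627 + 74772270) + 3749813) = √(72341643 + 3749813) = √76091456 = 8*√1188929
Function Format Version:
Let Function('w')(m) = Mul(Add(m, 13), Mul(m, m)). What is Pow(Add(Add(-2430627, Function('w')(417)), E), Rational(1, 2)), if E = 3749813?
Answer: Mul(8, Pow(1188929, Rational(1, 2))) ≈ 8723.0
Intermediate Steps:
Function('w')(m) = Mul(Pow(m, 2), Add(13, m)) (Function('w')(m) = Mul(Add(13, m), Pow(m, 2)) = Mul(Pow(m, 2), Add(13, m)))
Pow(Add(Add(-2430627, Function('w')(417)), E), Rational(1, 2)) = Pow(Add(Add(-2430627, Mul(Pow(417, 2), Add(13, 417))), 3749813), Rational(1, 2)) = Pow(Add(Add(-2430627, Mul(173889, 430)), 3749813), Rational(1, 2)) = Pow(Add(Add(-2430627, 74772270), 3749813), Rational(1, 2)) = Pow(Add(72341643, 3749813), Rational(1, 2)) = Pow(76091456, Rational(1, 2)) = Mul(8, Pow(1188929, Rational(1, 2)))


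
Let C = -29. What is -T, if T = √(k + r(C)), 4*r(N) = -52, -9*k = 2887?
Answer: -2*I*√751/3 ≈ -18.27*I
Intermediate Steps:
k = -2887/9 (k = -⅑*2887 = -2887/9 ≈ -320.78)
r(N) = -13 (r(N) = (¼)*(-52) = -13)
T = 2*I*√751/3 (T = √(-2887/9 - 13) = √(-3004/9) = 2*I*√751/3 ≈ 18.27*I)
-T = -2*I*√751/3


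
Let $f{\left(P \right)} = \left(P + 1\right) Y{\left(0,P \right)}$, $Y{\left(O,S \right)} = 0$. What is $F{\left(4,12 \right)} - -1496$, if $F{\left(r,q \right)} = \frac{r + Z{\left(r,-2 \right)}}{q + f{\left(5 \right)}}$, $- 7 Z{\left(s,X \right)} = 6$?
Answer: $\frac{62843}{42} \approx 1496.3$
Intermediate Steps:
$Z{\left(s,X \right)} = - \frac{6}{7}$ ($Z{\left(s,X \right)} = \left(- \frac{1}{7}\right) 6 = - \frac{6}{7}$)
$f{\left(P \right)} = 0$ ($f{\left(P \right)} = \left(P + 1\right) 0 = \left(1 + P\right) 0 = 0$)
$F{\left(r,q \right)} = \frac{- \frac{6}{7} + r}{q}$ ($F{\left(r,q \right)} = \frac{r - \frac{6}{7}}{q + 0} = \frac{- \frac{6}{7} + r}{q}$)
$F{\left(4,12 \right)} - -1496 = \frac{- \frac{6}{7} + 4}{12} - -1496 = \frac{1}{12} \cdot \frac{22}{7} + 1496 = \frac{11}{42} + 1496 = \frac{62843}{42}$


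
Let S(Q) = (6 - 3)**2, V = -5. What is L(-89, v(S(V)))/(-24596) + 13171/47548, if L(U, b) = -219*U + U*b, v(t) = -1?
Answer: -13796271/26579332 ≈ -0.51906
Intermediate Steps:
S(Q) = 9 (S(Q) = 3**2 = 9)
L(-89, v(S(V)))/(-24596) + 13171/47548 = -89*(-219 - 1)/(-24596) + 13171/47548 = -89*(-220)*(-1/24596) + 13171*(1/47548) = 19580*(-1/24596) + 13171/47548 = -445/559 + 13171/47548 = -13796271/26579332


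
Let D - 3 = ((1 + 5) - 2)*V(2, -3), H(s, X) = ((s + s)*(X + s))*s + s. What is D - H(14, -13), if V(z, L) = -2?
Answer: -411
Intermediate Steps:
H(s, X) = s + 2*s²*(X + s) (H(s, X) = ((2*s)*(X + s))*s + s = (2*s*(X + s))*s + s = 2*s²*(X + s) + s = s + 2*s²*(X + s))
D = -5 (D = 3 + ((1 + 5) - 2)*(-2) = 3 + (6 - 2)*(-2) = 3 + 4*(-2) = 3 - 8 = -5)
D - H(14, -13) = -5 - 14*(1 + 2*14² + 2*(-13)*14) = -5 - 14*(1 + 2*196 - 364) = -5 - 14*(1 + 392 - 364) = -5 - 14*29 = -5 - 1*406 = -5 - 406 = -411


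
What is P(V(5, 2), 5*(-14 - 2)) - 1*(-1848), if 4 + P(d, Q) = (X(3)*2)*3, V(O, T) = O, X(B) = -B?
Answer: 1826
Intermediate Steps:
P(d, Q) = -22 (P(d, Q) = -4 + (-1*3*2)*3 = -4 - 3*2*3 = -4 - 6*3 = -4 - 18 = -22)
P(V(5, 2), 5*(-14 - 2)) - 1*(-1848) = -22 - 1*(-1848) = -22 + 1848 = 1826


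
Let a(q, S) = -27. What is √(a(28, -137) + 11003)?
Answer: 28*√14 ≈ 104.77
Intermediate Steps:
√(a(28, -137) + 11003) = √(-27 + 11003) = √10976 = 28*√14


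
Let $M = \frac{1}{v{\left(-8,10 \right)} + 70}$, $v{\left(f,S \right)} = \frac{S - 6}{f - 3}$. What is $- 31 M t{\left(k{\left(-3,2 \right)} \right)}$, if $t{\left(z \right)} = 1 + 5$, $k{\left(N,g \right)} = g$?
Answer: $- \frac{1023}{383} \approx -2.671$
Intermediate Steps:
$t{\left(z \right)} = 6$
$v{\left(f,S \right)} = \frac{-6 + S}{-3 + f}$
$M = \frac{11}{766}$ ($M = \frac{1}{\frac{-6 + 10}{-3 - 8} + 70} = \frac{1}{\frac{1}{-11} \cdot 4 + 70} = \frac{1}{\left(- \frac{1}{11}\right) 4 + 70} = \frac{1}{- \frac{4}{11} + 70} = \frac{1}{\frac{766}{11}} = \frac{11}{766} \approx 0.01436$)
$- 31 M t{\left(k{\left(-3,2 \right)} \right)} = \left(-31\right) \frac{11}{766} \cdot 6 = \left(- \frac{341}{766}\right) 6 = - \frac{1023}{383}$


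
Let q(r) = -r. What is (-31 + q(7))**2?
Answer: 1444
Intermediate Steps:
(-31 + q(7))**2 = (-31 - 1*7)**2 = (-31 - 7)**2 = (-38)**2 = 1444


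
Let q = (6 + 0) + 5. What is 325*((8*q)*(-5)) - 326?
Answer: -143326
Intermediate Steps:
q = 11 (q = 6 + 5 = 11)
325*((8*q)*(-5)) - 326 = 325*((8*11)*(-5)) - 326 = 325*(88*(-5)) - 326 = 325*(-440) - 326 = -143000 - 326 = -143326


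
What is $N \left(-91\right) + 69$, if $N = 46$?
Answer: $-4117$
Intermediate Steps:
$N \left(-91\right) + 69 = 46 \left(-91\right) + 69 = -4186 + 69 = -4117$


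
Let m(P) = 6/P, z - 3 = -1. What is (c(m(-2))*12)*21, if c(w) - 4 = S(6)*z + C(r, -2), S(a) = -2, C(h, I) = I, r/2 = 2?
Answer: -504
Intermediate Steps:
r = 4 (r = 2*2 = 4)
z = 2 (z = 3 - 1 = 2)
c(w) = -2 (c(w) = 4 + (-2*2 - 2) = 4 + (-4 - 2) = 4 - 6 = -2)
(c(m(-2))*12)*21 = -2*12*21 = -24*21 = -504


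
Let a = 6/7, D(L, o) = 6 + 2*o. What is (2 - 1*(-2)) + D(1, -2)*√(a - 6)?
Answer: 4 + 12*I*√7/7 ≈ 4.0 + 4.5356*I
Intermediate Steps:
a = 6/7 (a = 6*(⅐) = 6/7 ≈ 0.85714)
(2 - 1*(-2)) + D(1, -2)*√(a - 6) = (2 - 1*(-2)) + (6 + 2*(-2))*√(6/7 - 6) = (2 + 2) + (6 - 4)*√(-36/7) = 4 + 2*(6*I*√7/7) = 4 + 12*I*√7/7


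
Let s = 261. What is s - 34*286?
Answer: -9463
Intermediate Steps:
s - 34*286 = 261 - 34*286 = 261 - 9724 = -9463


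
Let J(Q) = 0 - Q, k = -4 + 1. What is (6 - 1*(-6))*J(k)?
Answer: 36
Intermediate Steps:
k = -3
J(Q) = -Q
(6 - 1*(-6))*J(k) = (6 - 1*(-6))*(-1*(-3)) = (6 + 6)*3 = 12*3 = 36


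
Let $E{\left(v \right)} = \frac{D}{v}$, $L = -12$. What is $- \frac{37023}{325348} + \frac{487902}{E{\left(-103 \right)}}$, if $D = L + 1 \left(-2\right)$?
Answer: $\frac{8175003645483}{2277436} \approx 3.5896 \cdot 10^{6}$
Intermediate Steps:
$D = -14$ ($D = -12 + 1 \left(-2\right) = -12 - 2 = -14$)
$E{\left(v \right)} = - \frac{14}{v}$
$- \frac{37023}{325348} + \frac{487902}{E{\left(-103 \right)}} = - \frac{37023}{325348} + \frac{487902}{\left(-14\right) \frac{1}{-103}} = \left(-37023\right) \frac{1}{325348} + \frac{487902}{\left(-14\right) \left(- \frac{1}{103}\right)} = - \frac{37023}{325348} + \frac{487902}{\frac{14}{103}} = - \frac{37023}{325348} + 487902 \cdot \frac{103}{14} = - \frac{37023}{325348} + \frac{25126953}{7} = \frac{8175003645483}{2277436}$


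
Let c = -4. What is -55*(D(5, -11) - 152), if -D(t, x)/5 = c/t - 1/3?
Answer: 24145/3 ≈ 8048.3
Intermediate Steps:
D(t, x) = 5/3 + 20/t (D(t, x) = -5*(-4/t - 1/3) = -5*(-4/t - 1*⅓) = -5*(-4/t - ⅓) = -5*(-⅓ - 4/t) = 5/3 + 20/t)
-55*(D(5, -11) - 152) = -55*((5/3 + 20/5) - 152) = -55*((5/3 + 20*(⅕)) - 152) = -55*((5/3 + 4) - 152) = -55*(17/3 - 152) = -55*(-439/3) = 24145/3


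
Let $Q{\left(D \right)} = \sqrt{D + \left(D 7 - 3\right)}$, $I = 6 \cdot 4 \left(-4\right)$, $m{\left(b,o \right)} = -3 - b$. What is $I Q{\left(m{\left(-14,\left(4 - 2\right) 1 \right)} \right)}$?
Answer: $- 96 \sqrt{85} \approx -885.08$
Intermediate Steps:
$I = -96$ ($I = 24 \left(-4\right) = -96$)
$Q{\left(D \right)} = \sqrt{-3 + 8 D}$ ($Q{\left(D \right)} = \sqrt{D + \left(7 D - 3\right)} = \sqrt{D + \left(-3 + 7 D\right)} = \sqrt{-3 + 8 D}$)
$I Q{\left(m{\left(-14,\left(4 - 2\right) 1 \right)} \right)} = - 96 \sqrt{-3 + 8 \left(-3 - -14\right)} = - 96 \sqrt{-3 + 8 \left(-3 + 14\right)} = - 96 \sqrt{-3 + 8 \cdot 11} = - 96 \sqrt{-3 + 88} = - 96 \sqrt{85}$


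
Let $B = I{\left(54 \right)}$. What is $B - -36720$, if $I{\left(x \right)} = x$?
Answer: $36774$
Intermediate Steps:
$B = 54$
$B - -36720 = 54 - -36720 = 54 + 36720 = 36774$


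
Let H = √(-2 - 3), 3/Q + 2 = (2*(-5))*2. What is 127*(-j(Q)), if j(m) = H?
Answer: -127*I*√5 ≈ -283.98*I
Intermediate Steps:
Q = -3/22 (Q = 3/(-2 + (2*(-5))*2) = 3/(-2 - 10*2) = 3/(-2 - 20) = 3/(-22) = 3*(-1/22) = -3/22 ≈ -0.13636)
H = I*√5 (H = √(-5) = I*√5 ≈ 2.2361*I)
j(m) = I*√5
127*(-j(Q)) = 127*(-I*√5) = -127*I*√5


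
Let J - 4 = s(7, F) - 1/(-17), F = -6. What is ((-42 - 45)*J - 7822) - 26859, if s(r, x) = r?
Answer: -605933/17 ≈ -35643.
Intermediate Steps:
J = 188/17 (J = 4 + (7 - 1/(-17)) = 4 + (7 - 1*(-1/17)) = 4 + (7 + 1/17) = 4 + 120/17 = 188/17 ≈ 11.059)
((-42 - 45)*J - 7822) - 26859 = ((-42 - 45)*(188/17) - 7822) - 26859 = (-87*188/17 - 7822) - 26859 = (-16356/17 - 7822) - 26859 = -149330/17 - 26859 = -605933/17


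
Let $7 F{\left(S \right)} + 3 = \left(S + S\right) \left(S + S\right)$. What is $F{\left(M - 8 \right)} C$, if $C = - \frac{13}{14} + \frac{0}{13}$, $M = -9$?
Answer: $- \frac{14989}{98} \approx -152.95$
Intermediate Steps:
$F{\left(S \right)} = - \frac{3}{7} + \frac{4 S^{2}}{7}$ ($F{\left(S \right)} = - \frac{3}{7} + \frac{\left(S + S\right) \left(S + S\right)}{7} = - \frac{3}{7} + \frac{2 S 2 S}{7} = - \frac{3}{7} + \frac{4 S^{2}}{7}$)
$C = - \frac{13}{14}$ ($C = \left(-13\right) \frac{1}{14} + 0 \cdot \frac{1}{13} = - \frac{13}{14} + 0 = - \frac{13}{14} \approx -0.92857$)
$F{\left(M - 8 \right)} C = \left(- \frac{3}{7} + \frac{4 \left(-9 - 8\right)^{2}}{7}\right) \left(- \frac{13}{14}\right) = \left(- \frac{3}{7} + \frac{4 \left(-17\right)^{2}}{7}\right) \left(- \frac{13}{14}\right) = \left(- \frac{3}{7} + \frac{4}{7} \cdot 289\right) \left(- \frac{13}{14}\right) = \left(- \frac{3}{7} + \frac{1156}{7}\right) \left(- \frac{13}{14}\right) = \frac{1153}{7} \left(- \frac{13}{14}\right) = - \frac{14989}{98}$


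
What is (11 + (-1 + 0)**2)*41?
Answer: 492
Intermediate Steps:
(11 + (-1 + 0)**2)*41 = (11 + (-1)**2)*41 = (11 + 1)*41 = 12*41 = 492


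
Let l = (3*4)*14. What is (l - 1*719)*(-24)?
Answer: 13224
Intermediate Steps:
l = 168 (l = 12*14 = 168)
(l - 1*719)*(-24) = (168 - 1*719)*(-24) = (168 - 719)*(-24) = -551*(-24) = 13224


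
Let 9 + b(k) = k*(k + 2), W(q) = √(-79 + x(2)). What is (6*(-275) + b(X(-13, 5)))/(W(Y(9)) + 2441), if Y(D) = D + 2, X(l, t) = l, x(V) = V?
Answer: -1850278/2979279 + 758*I*√77/2979279 ≈ -0.62105 + 0.0022326*I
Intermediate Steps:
Y(D) = 2 + D
W(q) = I*√77 (W(q) = √(-79 + 2) = √(-77) = I*√77)
b(k) = -9 + k*(2 + k) (b(k) = -9 + k*(k + 2) = -9 + k*(2 + k))
(6*(-275) + b(X(-13, 5)))/(W(Y(9)) + 2441) = (6*(-275) + (-9 + (-13)² + 2*(-13)))/(I*√77 + 2441) = (-1650 + (-9 + 169 - 26))/(2441 + I*√77) = (-1650 + 134)/(2441 + I*√77) = -1516/(2441 + I*√77)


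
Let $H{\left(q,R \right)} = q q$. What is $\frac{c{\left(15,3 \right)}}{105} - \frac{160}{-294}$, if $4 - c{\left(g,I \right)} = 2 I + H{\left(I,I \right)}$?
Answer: $\frac{323}{735} \approx 0.43946$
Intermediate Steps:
$H{\left(q,R \right)} = q^{2}$
$c{\left(g,I \right)} = 4 - I^{2} - 2 I$ ($c{\left(g,I \right)} = 4 - \left(2 I + I^{2}\right) = 4 - \left(I^{2} + 2 I\right) = 4 - I^{2} - 2 I$)
$\frac{c{\left(15,3 \right)}}{105} - \frac{160}{-294} = \frac{4 - 3^{2} - 6}{105} - \frac{160}{-294} = \left(4 - 9 - 6\right) \frac{1}{105} - - \frac{80}{147} = \left(4 - 9 - 6\right) \frac{1}{105} + \frac{80}{147} = \left(-11\right) \frac{1}{105} + \frac{80}{147} = - \frac{11}{105} + \frac{80}{147} = \frac{323}{735}$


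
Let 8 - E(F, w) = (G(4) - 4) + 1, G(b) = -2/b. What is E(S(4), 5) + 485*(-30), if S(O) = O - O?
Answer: -29077/2 ≈ -14539.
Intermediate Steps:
S(O) = 0
E(F, w) = 23/2 (E(F, w) = 8 - ((-2/4 - 4) + 1) = 8 - ((-2*¼ - 4) + 1) = 8 - ((-½ - 4) + 1) = 8 - (-9/2 + 1) = 8 - 1*(-7/2) = 8 + 7/2 = 23/2)
E(S(4), 5) + 485*(-30) = 23/2 + 485*(-30) = 23/2 - 14550 = -29077/2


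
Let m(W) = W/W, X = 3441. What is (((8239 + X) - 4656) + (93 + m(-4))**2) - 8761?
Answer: 7099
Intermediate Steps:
m(W) = 1
(((8239 + X) - 4656) + (93 + m(-4))**2) - 8761 = (((8239 + 3441) - 4656) + (93 + 1)**2) - 8761 = ((11680 - 4656) + 94**2) - 8761 = (7024 + 8836) - 8761 = 15860 - 8761 = 7099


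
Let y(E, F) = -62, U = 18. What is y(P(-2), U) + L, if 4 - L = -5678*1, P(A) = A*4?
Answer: 5620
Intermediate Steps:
P(A) = 4*A
L = 5682 (L = 4 - (-5678) = 4 - 1*(-5678) = 4 + 5678 = 5682)
y(P(-2), U) + L = -62 + 5682 = 5620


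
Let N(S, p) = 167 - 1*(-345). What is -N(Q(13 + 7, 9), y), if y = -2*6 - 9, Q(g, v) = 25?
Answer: -512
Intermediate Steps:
y = -21 (y = -12 - 9 = -21)
N(S, p) = 512 (N(S, p) = 167 + 345 = 512)
-N(Q(13 + 7, 9), y) = -1*512 = -512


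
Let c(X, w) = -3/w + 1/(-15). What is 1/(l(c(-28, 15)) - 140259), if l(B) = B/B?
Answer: -1/140258 ≈ -7.1297e-6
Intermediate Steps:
c(X, w) = -1/15 - 3/w (c(X, w) = -3/w + 1*(-1/15) = -3/w - 1/15 = -1/15 - 3/w)
l(B) = 1
1/(l(c(-28, 15)) - 140259) = 1/(1 - 140259) = 1/(-140258) = -1/140258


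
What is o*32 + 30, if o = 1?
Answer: 62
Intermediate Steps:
o*32 + 30 = 1*32 + 30 = 32 + 30 = 62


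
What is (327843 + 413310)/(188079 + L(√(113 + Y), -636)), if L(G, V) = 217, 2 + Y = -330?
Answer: 741153/188296 ≈ 3.9361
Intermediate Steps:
Y = -332 (Y = -2 - 330 = -332)
(327843 + 413310)/(188079 + L(√(113 + Y), -636)) = (327843 + 413310)/(188079 + 217) = 741153/188296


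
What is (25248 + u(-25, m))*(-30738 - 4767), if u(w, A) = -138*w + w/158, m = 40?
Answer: -160988865795/158 ≈ -1.0189e+9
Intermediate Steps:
u(w, A) = -21803*w/158 (u(w, A) = -138*w + w*(1/158) = -138*w + w/158 = -21803*w/158)
(25248 + u(-25, m))*(-30738 - 4767) = (25248 - 21803/158*(-25))*(-30738 - 4767) = (25248 + 545075/158)*(-35505) = (4534259/158)*(-35505) = -160988865795/158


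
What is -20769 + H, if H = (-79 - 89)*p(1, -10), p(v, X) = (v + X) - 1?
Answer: -19089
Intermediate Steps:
p(v, X) = -1 + X + v (p(v, X) = (X + v) - 1 = -1 + X + v)
H = 1680 (H = (-79 - 89)*(-1 - 10 + 1) = -168*(-10) = 1680)
-20769 + H = -20769 + 1680 = -19089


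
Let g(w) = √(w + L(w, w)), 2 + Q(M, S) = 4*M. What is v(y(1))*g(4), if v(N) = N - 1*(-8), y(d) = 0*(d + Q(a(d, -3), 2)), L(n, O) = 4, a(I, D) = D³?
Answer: 16*√2 ≈ 22.627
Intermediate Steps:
Q(M, S) = -2 + 4*M
g(w) = √(4 + w) (g(w) = √(w + 4) = √(4 + w))
y(d) = 0 (y(d) = 0*(d + (-2 + 4*(-3)³)) = 0*(d + (-2 + 4*(-27))) = 0*(d + (-2 - 108)) = 0*(d - 110) = 0*(-110 + d) = 0)
v(N) = 8 + N (v(N) = N + 8 = 8 + N)
v(y(1))*g(4) = (8 + 0)*√(4 + 4) = 8*√8 = 8*(2*√2) = 16*√2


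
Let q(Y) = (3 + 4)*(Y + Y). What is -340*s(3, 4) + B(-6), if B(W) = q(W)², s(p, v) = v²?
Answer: 1616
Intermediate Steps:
q(Y) = 14*Y (q(Y) = 7*(2*Y) = 14*Y)
B(W) = 196*W² (B(W) = (14*W)² = 196*W²)
-340*s(3, 4) + B(-6) = -340*4² + 196*(-6)² = -340*16 + 196*36 = -85*64 + 7056 = -5440 + 7056 = 1616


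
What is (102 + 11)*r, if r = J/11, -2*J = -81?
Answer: 9153/22 ≈ 416.05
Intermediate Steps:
J = 81/2 (J = -½*(-81) = 81/2 ≈ 40.500)
r = 81/22 (r = (81/2)/11 = (81/2)*(1/11) = 81/22 ≈ 3.6818)
(102 + 11)*r = (102 + 11)*(81/22) = 113*(81/22) = 9153/22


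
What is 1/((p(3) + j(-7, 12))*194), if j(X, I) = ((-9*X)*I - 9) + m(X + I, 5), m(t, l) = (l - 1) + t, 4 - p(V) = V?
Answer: 1/146858 ≈ 6.8093e-6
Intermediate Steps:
p(V) = 4 - V
m(t, l) = -1 + l + t (m(t, l) = (-1 + l) + t = -1 + l + t)
j(X, I) = -5 + I + X - 9*I*X (j(X, I) = ((-9*X)*I - 9) + (-1 + 5 + (X + I)) = (-9*I*X - 9) + (-1 + 5 + (I + X)) = (-9 - 9*I*X) + (4 + I + X) = -5 + I + X - 9*I*X)
1/((p(3) + j(-7, 12))*194) = 1/(((4 - 1*3) + (-5 + 12 - 7 - 9*12*(-7)))*194) = 1/(((4 - 3) + (-5 + 12 - 7 + 756))*194) = 1/((1 + 756)*194) = 1/(757*194) = 1/146858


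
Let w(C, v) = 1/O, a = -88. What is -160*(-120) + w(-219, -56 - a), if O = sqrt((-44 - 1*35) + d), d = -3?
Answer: 19200 - I*sqrt(82)/82 ≈ 19200.0 - 0.11043*I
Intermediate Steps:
O = I*sqrt(82) (O = sqrt((-44 - 1*35) - 3) = sqrt((-44 - 35) - 3) = sqrt(-79 - 3) = sqrt(-82) = I*sqrt(82) ≈ 9.0554*I)
w(C, v) = -I*sqrt(82)/82 (w(C, v) = 1/(I*sqrt(82)) = -I*sqrt(82)/82)
-160*(-120) + w(-219, -56 - a) = -160*(-120) - I*sqrt(82)/82 = 19200 - I*sqrt(82)/82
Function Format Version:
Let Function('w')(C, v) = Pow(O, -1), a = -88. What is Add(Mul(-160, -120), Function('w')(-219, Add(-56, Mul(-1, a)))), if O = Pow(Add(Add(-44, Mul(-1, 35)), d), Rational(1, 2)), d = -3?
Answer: Add(19200, Mul(Rational(-1, 82), I, Pow(82, Rational(1, 2)))) ≈ Add(19200., Mul(-0.11043, I))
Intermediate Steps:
O = Mul(I, Pow(82, Rational(1, 2))) (O = Pow(Add(Add(-44, Mul(-1, 35)), -3), Rational(1, 2)) = Pow(Add(Add(-44, -35), -3), Rational(1, 2)) = Pow(Add(-79, -3), Rational(1, 2)) = Pow(-82, Rational(1, 2)) = Mul(I, Pow(82, Rational(1, 2))) ≈ Mul(9.0554, I))
Function('w')(C, v) = Mul(Rational(-1, 82), I, Pow(82, Rational(1, 2))) (Function('w')(C, v) = Pow(Mul(I, Pow(82, Rational(1, 2))), -1) = Mul(Rational(-1, 82), I, Pow(82, Rational(1, 2))))
Add(Mul(-160, -120), Function('w')(-219, Add(-56, Mul(-1, a)))) = Add(Mul(-160, -120), Mul(Rational(-1, 82), I, Pow(82, Rational(1, 2)))) = Add(19200, Mul(Rational(-1, 82), I, Pow(82, Rational(1, 2))))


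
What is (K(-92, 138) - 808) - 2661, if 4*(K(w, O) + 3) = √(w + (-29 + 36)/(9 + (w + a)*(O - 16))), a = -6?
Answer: -3472 + I*√13131318057/47788 ≈ -3472.0 + 2.3979*I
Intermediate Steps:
K(w, O) = -3 + √(w + 7/(9 + (-16 + O)*(-6 + w)))/4 (K(w, O) = -3 + √(w + (-29 + 36)/(9 + (w - 6)*(O - 16)))/4 = -3 + √(w + 7/(9 + (-6 + w)*(-16 + O)))/4 = -3 + √(w + 7/(9 + (-16 + O)*(-6 + w)))/4)
(K(-92, 138) - 808) - 2661 = ((-3 + √((7 - 92*(105 - 16*(-92) - 6*138 + 138*(-92)))/(105 - 16*(-92) - 6*138 + 138*(-92)))/4) - 808) - 2661 = ((-3 + √((7 - 92*(105 + 1472 - 828 - 12696))/(105 + 1472 - 828 - 12696))/4) - 808) - 2661 = ((-3 + √((7 - 92*(-11947))/(-11947))/4) - 808) - 2661 = ((-3 + √(-(7 + 1099124)/11947)/4) - 808) - 2661 = ((-3 + √(-1/11947*1099131)/4) - 808) - 2661 = ((-3 + √(-1099131/11947)/4) - 808) - 2661 = ((-3 + (I*√13131318057/11947)/4) - 808) - 2661 = ((-3 + I*√13131318057/47788) - 808) - 2661 = (-811 + I*√13131318057/47788) - 2661 = -3472 + I*√13131318057/47788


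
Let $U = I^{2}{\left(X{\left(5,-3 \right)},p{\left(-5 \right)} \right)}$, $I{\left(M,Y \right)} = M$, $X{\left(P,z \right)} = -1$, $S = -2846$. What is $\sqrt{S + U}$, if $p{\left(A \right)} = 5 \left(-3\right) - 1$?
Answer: $i \sqrt{2845} \approx 53.339 i$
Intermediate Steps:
$p{\left(A \right)} = -16$ ($p{\left(A \right)} = -15 - 1 = -16$)
$U = 1$ ($U = \left(-1\right)^{2} = 1$)
$\sqrt{S + U} = \sqrt{-2846 + 1} = \sqrt{-2845} = i \sqrt{2845}$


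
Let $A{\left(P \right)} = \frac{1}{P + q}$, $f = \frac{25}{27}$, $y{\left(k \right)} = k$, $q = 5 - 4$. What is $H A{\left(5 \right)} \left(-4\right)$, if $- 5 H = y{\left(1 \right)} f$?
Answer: $\frac{10}{81} \approx 0.12346$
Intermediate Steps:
$q = 1$ ($q = 5 - 4 = 1$)
$f = \frac{25}{27}$ ($f = 25 \cdot \frac{1}{27} = \frac{25}{27} \approx 0.92593$)
$H = - \frac{5}{27}$ ($H = - \frac{1 \cdot \frac{25}{27}}{5} = \left(- \frac{1}{5}\right) \frac{25}{27} = - \frac{5}{27} \approx -0.18519$)
$A{\left(P \right)} = \frac{1}{1 + P}$ ($A{\left(P \right)} = \frac{1}{P + 1} = \frac{1}{1 + P}$)
$H A{\left(5 \right)} \left(-4\right) = - \frac{5}{27 \left(1 + 5\right)} \left(-4\right) = - \frac{5}{27 \cdot 6} \left(-4\right) = \left(- \frac{5}{27}\right) \frac{1}{6} \left(-4\right) = \left(- \frac{5}{162}\right) \left(-4\right) = \frac{10}{81}$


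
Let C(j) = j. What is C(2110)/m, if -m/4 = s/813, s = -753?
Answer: 285905/502 ≈ 569.53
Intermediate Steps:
m = 1004/271 (m = -(-3012)/813 = -4*(-251/271) = 1004/271 ≈ 3.7048)
C(2110)/m = 2110/(1004/271) = 2110*(271/1004) = 285905/502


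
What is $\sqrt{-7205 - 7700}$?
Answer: $i \sqrt{14905} \approx 122.09 i$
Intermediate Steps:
$\sqrt{-7205 - 7700} = \sqrt{-14905} = i \sqrt{14905}$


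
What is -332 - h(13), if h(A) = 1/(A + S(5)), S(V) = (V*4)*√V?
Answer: -607879/1831 - 20*√5/1831 ≈ -332.02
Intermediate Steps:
S(V) = 4*V^(3/2) (S(V) = (4*V)*√V = 4*V^(3/2))
h(A) = 1/(A + 20*√5) (h(A) = 1/(A + 4*5^(3/2)) = 1/(A + 4*(5*√5)) = 1/(A + 20*√5))
-332 - h(13) = -332 - 1/(13 + 20*√5)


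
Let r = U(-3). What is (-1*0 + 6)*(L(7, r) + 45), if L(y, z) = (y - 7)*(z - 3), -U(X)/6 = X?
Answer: 270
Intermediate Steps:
U(X) = -6*X
r = 18 (r = -6*(-3) = 18)
L(y, z) = (-7 + y)*(-3 + z)
(-1*0 + 6)*(L(7, r) + 45) = (-1*0 + 6)*((21 - 7*18 - 3*7 + 7*18) + 45) = (0 + 6)*((21 - 126 - 21 + 126) + 45) = 6*(0 + 45) = 6*45 = 270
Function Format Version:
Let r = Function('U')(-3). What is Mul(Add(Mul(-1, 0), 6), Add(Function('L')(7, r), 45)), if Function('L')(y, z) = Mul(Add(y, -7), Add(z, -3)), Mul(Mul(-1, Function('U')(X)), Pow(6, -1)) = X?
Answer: 270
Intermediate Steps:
Function('U')(X) = Mul(-6, X)
r = 18 (r = Mul(-6, -3) = 18)
Function('L')(y, z) = Mul(Add(-7, y), Add(-3, z))
Mul(Add(Mul(-1, 0), 6), Add(Function('L')(7, r), 45)) = Mul(Add(Mul(-1, 0), 6), Add(Add(21, Mul(-7, 18), Mul(-3, 7), Mul(7, 18)), 45)) = Mul(Add(0, 6), Add(Add(21, -126, -21, 126), 45)) = Mul(6, Add(0, 45)) = Mul(6, 45) = 270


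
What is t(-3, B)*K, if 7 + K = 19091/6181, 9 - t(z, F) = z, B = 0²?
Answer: -290112/6181 ≈ -46.936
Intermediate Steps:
B = 0
t(z, F) = 9 - z
K = -24176/6181 (K = -7 + 19091/6181 = -24176/6181 ≈ -3.9113)
t(-3, B)*K = (9 - 1*(-3))*(-24176/6181) = (9 + 3)*(-24176/6181) = 12*(-24176/6181) = -290112/6181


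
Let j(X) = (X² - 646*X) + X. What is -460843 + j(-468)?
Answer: 60041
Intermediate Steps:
j(X) = X² - 645*X
-460843 + j(-468) = -460843 - 468*(-645 - 468) = -460843 - 468*(-1113) = -460843 + 520884 = 60041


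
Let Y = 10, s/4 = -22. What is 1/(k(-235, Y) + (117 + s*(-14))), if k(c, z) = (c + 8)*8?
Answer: -1/467 ≈ -0.0021413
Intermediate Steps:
s = -88 (s = 4*(-22) = -88)
k(c, z) = 64 + 8*c (k(c, z) = (8 + c)*8 = 64 + 8*c)
1/(k(-235, Y) + (117 + s*(-14))) = 1/((64 + 8*(-235)) + (117 - 88*(-14))) = 1/((64 - 1880) + (117 + 1232)) = 1/(-1816 + 1349) = 1/(-467) = -1/467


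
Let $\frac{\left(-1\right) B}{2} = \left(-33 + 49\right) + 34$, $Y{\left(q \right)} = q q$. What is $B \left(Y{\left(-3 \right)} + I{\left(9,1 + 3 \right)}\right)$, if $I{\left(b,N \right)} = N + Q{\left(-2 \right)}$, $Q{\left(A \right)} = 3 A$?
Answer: $-700$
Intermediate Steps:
$Y{\left(q \right)} = q^{2}$
$B = -100$ ($B = - 2 \left(\left(-33 + 49\right) + 34\right) = - 2 \left(16 + 34\right) = \left(-2\right) 50 = -100$)
$I{\left(b,N \right)} = -6 + N$ ($I{\left(b,N \right)} = N + 3 \left(-2\right) = N - 6 = -6 + N$)
$B \left(Y{\left(-3 \right)} + I{\left(9,1 + 3 \right)}\right) = - 100 \left(\left(-3\right)^{2} + \left(-6 + \left(1 + 3\right)\right)\right) = - 100 \left(9 + \left(-6 + 4\right)\right) = - 100 \left(9 - 2\right) = \left(-100\right) 7 = -700$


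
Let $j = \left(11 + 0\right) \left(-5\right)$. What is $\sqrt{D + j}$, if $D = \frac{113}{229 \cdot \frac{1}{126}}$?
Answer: $\frac{\sqrt{376247}}{229} \approx 2.6786$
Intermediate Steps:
$D = \frac{14238}{229}$ ($D = \frac{113}{229 \cdot \frac{1}{126}} = \frac{113}{\frac{229}{126}} = 113 \cdot \frac{126}{229} = \frac{14238}{229} \approx 62.175$)
$j = -55$ ($j = 11 \left(-5\right) = -55$)
$\sqrt{D + j} = \sqrt{\frac{14238}{229} - 55} = \sqrt{\frac{1643}{229}} = \frac{\sqrt{376247}}{229}$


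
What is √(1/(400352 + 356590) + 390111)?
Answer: √223518463324958346/756942 ≈ 624.59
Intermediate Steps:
√(1/(400352 + 356590) + 390111) = √(1/756942 + 390111) = √(295291400563/756942) = √223518463324958346/756942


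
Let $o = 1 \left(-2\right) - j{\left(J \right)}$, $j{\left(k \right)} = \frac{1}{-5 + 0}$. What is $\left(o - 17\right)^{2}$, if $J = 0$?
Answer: $\frac{8836}{25} \approx 353.44$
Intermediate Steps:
$j{\left(k \right)} = - \frac{1}{5}$ ($j{\left(k \right)} = \frac{1}{-5} = - \frac{1}{5}$)
$o = - \frac{9}{5}$ ($o = 1 \left(-2\right) - - \frac{1}{5} = -2 + \frac{1}{5} = - \frac{9}{5} \approx -1.8$)
$\left(o - 17\right)^{2} = \left(- \frac{9}{5} - 17\right)^{2} = \left(- \frac{94}{5}\right)^{2} = \frac{8836}{25}$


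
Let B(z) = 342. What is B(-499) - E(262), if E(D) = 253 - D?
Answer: 351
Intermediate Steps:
B(-499) - E(262) = 342 - (253 - 1*262) = 342 - (253 - 262) = 342 - 1*(-9) = 342 + 9 = 351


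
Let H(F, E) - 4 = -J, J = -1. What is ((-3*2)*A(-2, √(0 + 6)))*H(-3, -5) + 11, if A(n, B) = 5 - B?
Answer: -139 + 30*√6 ≈ -65.515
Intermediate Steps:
H(F, E) = 5 (H(F, E) = 4 - 1*(-1) = 4 + 1 = 5)
((-3*2)*A(-2, √(0 + 6)))*H(-3, -5) + 11 = ((-3*2)*(5 - √(0 + 6)))*5 + 11 = -6*(5 - √6)*5 + 11 = (-30 + 6*√6)*5 + 11 = (-150 + 30*√6) + 11 = -139 + 30*√6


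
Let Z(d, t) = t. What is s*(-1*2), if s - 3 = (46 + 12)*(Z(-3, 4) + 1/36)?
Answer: -4259/9 ≈ -473.22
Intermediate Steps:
s = 4259/18 (s = 3 + (46 + 12)*(4 + 1/36) = 3 + 58*(4 + 1/36) = 3 + 58*(145/36) = 3 + 4205/18 = 4259/18 ≈ 236.61)
s*(-1*2) = 4259*(-1*2)/18 = (4259/18)*(-2) = -4259/9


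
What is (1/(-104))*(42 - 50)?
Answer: 1/13 ≈ 0.076923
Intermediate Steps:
(1/(-104))*(42 - 50) = (1*(-1/104))*(-8) = -1/104*(-8) = 1/13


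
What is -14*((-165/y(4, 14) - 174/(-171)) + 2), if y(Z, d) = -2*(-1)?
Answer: 63427/57 ≈ 1112.8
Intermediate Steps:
y(Z, d) = 2
-14*((-165/y(4, 14) - 174/(-171)) + 2) = -14*((-165/2 - 174/(-171)) + 2) = -14*((-165*½ - 174*(-1/171)) + 2) = -14*((-165/2 + 58/57) + 2) = -14*(-9289/114 + 2) = -14*(-9061/114) = 63427/57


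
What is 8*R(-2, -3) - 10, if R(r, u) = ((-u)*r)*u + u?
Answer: 110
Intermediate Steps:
R(r, u) = u - r*u² (R(r, u) = (-r*u)*u + u = -r*u² + u = u - r*u²)
8*R(-2, -3) - 10 = 8*(-3*(1 - 1*(-2)*(-3))) - 10 = 8*(-3*(1 - 6)) - 10 = 8*(-3*(-5)) - 10 = 8*15 - 10 = 120 - 10 = 110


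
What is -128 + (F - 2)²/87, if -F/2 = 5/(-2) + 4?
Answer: -11111/87 ≈ -127.71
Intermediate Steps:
F = -3 (F = -2*(5/(-2) + 4) = -2*(5*(-½) + 4) = -2*(-5/2 + 4) = -2*3/2 = -3)
-128 + (F - 2)²/87 = -128 + (-3 - 2)²/87 = -128 + (-5)²*(1/87) = -128 + 25*(1/87) = -128 + 25/87 = -11111/87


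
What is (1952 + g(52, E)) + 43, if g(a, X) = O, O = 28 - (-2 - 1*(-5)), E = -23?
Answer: 2020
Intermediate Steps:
O = 25 (O = 28 - (-2 + 5) = 28 - 1*3 = 28 - 3 = 25)
g(a, X) = 25
(1952 + g(52, E)) + 43 = (1952 + 25) + 43 = 1977 + 43 = 2020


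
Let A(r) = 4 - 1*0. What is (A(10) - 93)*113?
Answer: -10057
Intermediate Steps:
A(r) = 4 (A(r) = 4 + 0 = 4)
(A(10) - 93)*113 = (4 - 93)*113 = -89*113 = -10057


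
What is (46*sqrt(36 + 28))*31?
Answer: 11408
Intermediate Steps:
(46*sqrt(36 + 28))*31 = (46*sqrt(64))*31 = (46*8)*31 = 368*31 = 11408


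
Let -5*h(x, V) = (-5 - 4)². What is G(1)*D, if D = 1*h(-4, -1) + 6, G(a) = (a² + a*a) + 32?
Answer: -1734/5 ≈ -346.80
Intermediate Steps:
h(x, V) = -81/5 (h(x, V) = -(-5 - 4)²/5 = -⅕*(-9)² = -⅕*81 = -81/5)
G(a) = 32 + 2*a² (G(a) = (a² + a²) + 32 = 2*a² + 32 = 32 + 2*a²)
D = -51/5 (D = 1*(-81/5) + 6 = -81/5 + 6 = -51/5 ≈ -10.200)
G(1)*D = (32 + 2*1²)*(-51/5) = (32 + 2*1)*(-51/5) = (32 + 2)*(-51/5) = 34*(-51/5) = -1734/5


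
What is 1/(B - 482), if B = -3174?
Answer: -1/3656 ≈ -0.00027352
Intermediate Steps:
1/(B - 482) = 1/(-3174 - 482) = 1/(-3656) = -1/3656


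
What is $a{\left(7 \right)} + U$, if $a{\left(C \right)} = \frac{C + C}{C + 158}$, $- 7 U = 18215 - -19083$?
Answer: $- \frac{6154072}{1155} \approx -5328.2$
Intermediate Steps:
$U = - \frac{37298}{7}$ ($U = - \frac{18215 - -19083}{7} = - \frac{18215 + 19083}{7} = \left(- \frac{1}{7}\right) 37298 = - \frac{37298}{7} \approx -5328.3$)
$a{\left(C \right)} = \frac{2 C}{158 + C}$
$a{\left(7 \right)} + U = 2 \cdot 7 \frac{1}{158 + 7} - \frac{37298}{7} = 2 \cdot 7 \cdot \frac{1}{165} - \frac{37298}{7} = \frac{14}{165} - \frac{37298}{7} = - \frac{6154072}{1155}$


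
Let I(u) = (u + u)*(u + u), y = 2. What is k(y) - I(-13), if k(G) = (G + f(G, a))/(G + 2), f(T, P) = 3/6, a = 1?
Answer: -5403/8 ≈ -675.38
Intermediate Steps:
f(T, P) = ½ (f(T, P) = 3*(⅙) = ½)
k(G) = (½ + G)/(2 + G) (k(G) = (G + ½)/(G + 2) = (½ + G)/(2 + G))
I(u) = 4*u² (I(u) = (2*u)*(2*u) = 4*u²)
k(y) - I(-13) = (½ + 2)/(2 + 2) - 4*(-13)² = (5/2)/4 - 4*169 = (¼)*(5/2) - 1*676 = 5/8 - 676 = -5403/8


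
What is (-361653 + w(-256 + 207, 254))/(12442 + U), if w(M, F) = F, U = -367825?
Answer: 361399/355383 ≈ 1.0169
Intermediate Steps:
(-361653 + w(-256 + 207, 254))/(12442 + U) = (-361653 + 254)/(12442 - 367825) = -361399/(-355383) = -361399*(-1/355383) = 361399/355383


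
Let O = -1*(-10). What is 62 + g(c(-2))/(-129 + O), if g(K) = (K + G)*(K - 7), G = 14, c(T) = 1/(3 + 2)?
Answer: 10992/175 ≈ 62.811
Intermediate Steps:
c(T) = 1/5
O = 10
g(K) = (-7 + K)*(14 + K) (g(K) = (K + 14)*(K - 7) = (14 + K)*(-7 + K) = (-7 + K)*(14 + K))
62 + g(c(-2))/(-129 + O) = 62 + (-98 + (1/5)**2 + 7*(1/5))/(-129 + 10) = 62 + (-98 + 1/25 + 7/5)/(-119) = 62 - 2414/25*(-1/119) = 62 + 142/175 = 10992/175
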